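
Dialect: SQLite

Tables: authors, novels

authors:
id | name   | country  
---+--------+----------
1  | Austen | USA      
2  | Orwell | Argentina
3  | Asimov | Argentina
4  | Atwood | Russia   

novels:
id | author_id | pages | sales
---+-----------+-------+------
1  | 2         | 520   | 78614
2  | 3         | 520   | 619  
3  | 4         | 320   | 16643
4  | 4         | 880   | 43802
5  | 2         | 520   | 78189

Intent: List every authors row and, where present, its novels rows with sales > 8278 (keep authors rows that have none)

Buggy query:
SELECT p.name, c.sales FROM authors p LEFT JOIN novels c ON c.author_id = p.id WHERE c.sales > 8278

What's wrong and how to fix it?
Bug: Filtering c.sales in WHERE discards the NULL rows produced by LEFT JOIN, turning it into an inner join

Fix: Put 'c.sales > 8278' in the JOIN's ON clause instead of WHERE

Corrected query:
SELECT p.name, c.sales FROM authors p LEFT JOIN novels c ON c.author_id = p.id AND c.sales > 8278

Result:
name   | sales
-------+------
Austen | NULL 
Orwell | 78189
Orwell | 78614
Asimov | NULL 
Atwood | 16643
Atwood | 43802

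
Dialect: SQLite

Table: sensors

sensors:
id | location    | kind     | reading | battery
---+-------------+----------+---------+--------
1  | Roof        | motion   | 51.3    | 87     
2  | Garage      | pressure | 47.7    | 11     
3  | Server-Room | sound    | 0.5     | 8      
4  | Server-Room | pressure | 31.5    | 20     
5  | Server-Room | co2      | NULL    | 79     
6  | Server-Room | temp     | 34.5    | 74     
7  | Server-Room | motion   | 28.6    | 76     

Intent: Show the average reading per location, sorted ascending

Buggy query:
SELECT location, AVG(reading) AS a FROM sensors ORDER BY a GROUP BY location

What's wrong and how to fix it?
Bug: GROUP BY must precede ORDER BY

Fix: Reorder: SELECT … FROM … GROUP BY … ORDER BY …

Corrected query:
SELECT location, AVG(reading) AS a FROM sensors GROUP BY location ORDER BY a

Result:
location    | a     
------------+-------
Server-Room | 23.775
Garage      | 47.7  
Roof        | 51.3  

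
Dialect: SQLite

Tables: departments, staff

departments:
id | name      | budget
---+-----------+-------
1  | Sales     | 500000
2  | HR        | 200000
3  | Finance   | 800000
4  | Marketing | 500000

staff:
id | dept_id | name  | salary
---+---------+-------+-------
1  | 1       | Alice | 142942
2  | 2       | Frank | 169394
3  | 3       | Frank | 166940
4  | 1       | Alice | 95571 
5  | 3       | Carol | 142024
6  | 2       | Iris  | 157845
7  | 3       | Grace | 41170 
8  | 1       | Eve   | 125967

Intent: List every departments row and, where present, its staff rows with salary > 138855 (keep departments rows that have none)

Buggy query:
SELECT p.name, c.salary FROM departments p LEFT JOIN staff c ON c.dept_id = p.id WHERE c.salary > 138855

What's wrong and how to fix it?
Bug: A WHERE condition on the right-hand table after LEFT JOIN drops unmatched parents

Fix: Move the right-table condition into the ON clause so unmatched parents are kept

Corrected query:
SELECT p.name, c.salary FROM departments p LEFT JOIN staff c ON c.dept_id = p.id AND c.salary > 138855

Result:
name      | salary
----------+-------
Sales     | 142942
HR        | 157845
HR        | 169394
Finance   | 142024
Finance   | 166940
Marketing | NULL  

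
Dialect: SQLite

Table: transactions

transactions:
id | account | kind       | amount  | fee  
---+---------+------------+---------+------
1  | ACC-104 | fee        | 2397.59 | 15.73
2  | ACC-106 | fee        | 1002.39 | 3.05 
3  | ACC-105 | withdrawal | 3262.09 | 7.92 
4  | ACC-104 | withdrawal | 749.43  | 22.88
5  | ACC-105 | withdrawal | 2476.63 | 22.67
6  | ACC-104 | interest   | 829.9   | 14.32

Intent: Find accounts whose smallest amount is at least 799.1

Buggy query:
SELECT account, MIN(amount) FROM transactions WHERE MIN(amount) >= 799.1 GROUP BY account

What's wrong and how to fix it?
Bug: MIN() in WHERE is a misuse of aggregate

Fix: Use HAVING for the per-group MIN condition

Corrected query:
SELECT account, MIN(amount) FROM transactions GROUP BY account HAVING MIN(amount) >= 799.1

Result:
account | MIN(amount)
--------+------------
ACC-105 | 2476.63    
ACC-106 | 1002.39    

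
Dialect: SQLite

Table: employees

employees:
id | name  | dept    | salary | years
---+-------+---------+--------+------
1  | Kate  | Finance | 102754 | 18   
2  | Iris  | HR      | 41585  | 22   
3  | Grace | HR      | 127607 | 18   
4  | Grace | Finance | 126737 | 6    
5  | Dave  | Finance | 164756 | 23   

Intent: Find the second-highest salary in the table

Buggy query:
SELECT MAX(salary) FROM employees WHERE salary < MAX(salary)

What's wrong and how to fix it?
Bug: The inner MAX is an aggregate inside WHERE, which is not allowed

Fix: Put the inner MAX in a scalar subquery

Corrected query:
SELECT MAX(salary) FROM employees WHERE salary < (SELECT MAX(salary) FROM employees)

Result:
MAX(salary)
-----------
127607     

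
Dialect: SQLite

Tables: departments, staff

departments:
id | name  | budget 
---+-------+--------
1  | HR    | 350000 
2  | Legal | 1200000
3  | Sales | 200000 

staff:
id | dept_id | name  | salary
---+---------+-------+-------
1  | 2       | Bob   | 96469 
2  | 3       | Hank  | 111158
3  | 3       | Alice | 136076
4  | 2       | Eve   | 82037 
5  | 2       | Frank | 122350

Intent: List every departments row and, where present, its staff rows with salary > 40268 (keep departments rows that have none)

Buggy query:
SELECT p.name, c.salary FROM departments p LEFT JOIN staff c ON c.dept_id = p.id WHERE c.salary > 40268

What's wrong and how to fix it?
Bug: A WHERE condition on the right-hand table after LEFT JOIN drops unmatched parents

Fix: Move the right-table condition into the ON clause so unmatched parents are kept

Corrected query:
SELECT p.name, c.salary FROM departments p LEFT JOIN staff c ON c.dept_id = p.id AND c.salary > 40268

Result:
name  | salary
------+-------
HR    | NULL  
Legal | 82037 
Legal | 96469 
Legal | 122350
Sales | 111158
Sales | 136076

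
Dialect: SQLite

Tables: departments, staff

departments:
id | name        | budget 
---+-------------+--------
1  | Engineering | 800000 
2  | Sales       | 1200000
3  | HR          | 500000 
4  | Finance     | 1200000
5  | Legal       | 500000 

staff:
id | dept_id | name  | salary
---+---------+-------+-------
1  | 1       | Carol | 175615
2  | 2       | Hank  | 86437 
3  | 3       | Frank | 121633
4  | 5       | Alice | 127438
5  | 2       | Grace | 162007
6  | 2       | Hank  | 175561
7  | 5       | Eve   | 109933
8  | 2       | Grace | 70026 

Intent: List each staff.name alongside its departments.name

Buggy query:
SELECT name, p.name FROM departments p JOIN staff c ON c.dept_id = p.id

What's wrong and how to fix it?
Bug: Both tables have a 'name' column; the unqualified reference is ambiguous

Fix: Prefix ambiguous columns with the table alias

Corrected query:
SELECT c.name, p.name FROM departments p JOIN staff c ON c.dept_id = p.id

Result:
name  | name       
------+------------
Carol | Engineering
Hank  | Sales      
Frank | HR         
Alice | Legal      
Grace | Sales      
Hank  | Sales      
Eve   | Legal      
Grace | Sales      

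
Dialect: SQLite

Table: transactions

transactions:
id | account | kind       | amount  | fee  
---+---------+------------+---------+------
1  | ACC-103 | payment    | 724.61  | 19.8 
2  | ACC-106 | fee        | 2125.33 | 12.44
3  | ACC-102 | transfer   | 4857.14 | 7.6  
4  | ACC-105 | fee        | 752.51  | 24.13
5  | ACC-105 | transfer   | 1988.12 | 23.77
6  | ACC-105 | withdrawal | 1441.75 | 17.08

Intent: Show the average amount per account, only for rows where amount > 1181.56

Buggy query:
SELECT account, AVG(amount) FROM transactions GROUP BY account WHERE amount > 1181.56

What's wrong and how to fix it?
Bug: Row-level WHERE must come before GROUP BY in the clause order

Fix: Move the WHERE clause before GROUP BY

Corrected query:
SELECT account, AVG(amount) FROM transactions WHERE amount > 1181.56 GROUP BY account

Result:
account | AVG(amount)
--------+------------
ACC-102 | 4857.14    
ACC-105 | 1714.935   
ACC-106 | 2125.33    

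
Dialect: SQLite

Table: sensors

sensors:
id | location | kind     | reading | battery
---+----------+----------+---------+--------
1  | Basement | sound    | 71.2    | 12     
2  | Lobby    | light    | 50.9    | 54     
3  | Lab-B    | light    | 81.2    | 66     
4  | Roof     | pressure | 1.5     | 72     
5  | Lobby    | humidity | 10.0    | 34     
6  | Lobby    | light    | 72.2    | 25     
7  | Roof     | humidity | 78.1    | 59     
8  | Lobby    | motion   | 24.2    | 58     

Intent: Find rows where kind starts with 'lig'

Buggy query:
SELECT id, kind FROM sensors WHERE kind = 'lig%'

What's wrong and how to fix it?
Bug: '=' compares the literal string including the % character; pattern matching needs LIKE

Fix: Use LIKE for wildcard pattern matching

Corrected query:
SELECT id, kind FROM sensors WHERE kind LIKE 'lig%'

Result:
id | kind 
---+------
2  | light
3  | light
6  | light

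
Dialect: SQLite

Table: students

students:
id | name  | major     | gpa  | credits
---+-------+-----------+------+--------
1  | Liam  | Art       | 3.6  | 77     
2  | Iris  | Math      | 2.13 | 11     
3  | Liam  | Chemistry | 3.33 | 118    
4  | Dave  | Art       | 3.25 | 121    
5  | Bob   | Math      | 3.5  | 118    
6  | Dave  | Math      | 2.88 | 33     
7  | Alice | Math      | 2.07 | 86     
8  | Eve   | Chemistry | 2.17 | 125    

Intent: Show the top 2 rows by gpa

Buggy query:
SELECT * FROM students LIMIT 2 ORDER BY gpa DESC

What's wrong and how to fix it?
Bug: LIMIT must come after ORDER BY

Fix: Sort with ORDER BY, then apply LIMIT

Corrected query:
SELECT * FROM students ORDER BY gpa DESC LIMIT 2

Result:
id | name | major | gpa | credits
---+------+-------+-----+--------
1  | Liam | Art   | 3.6 | 77     
5  | Bob  | Math  | 3.5 | 118    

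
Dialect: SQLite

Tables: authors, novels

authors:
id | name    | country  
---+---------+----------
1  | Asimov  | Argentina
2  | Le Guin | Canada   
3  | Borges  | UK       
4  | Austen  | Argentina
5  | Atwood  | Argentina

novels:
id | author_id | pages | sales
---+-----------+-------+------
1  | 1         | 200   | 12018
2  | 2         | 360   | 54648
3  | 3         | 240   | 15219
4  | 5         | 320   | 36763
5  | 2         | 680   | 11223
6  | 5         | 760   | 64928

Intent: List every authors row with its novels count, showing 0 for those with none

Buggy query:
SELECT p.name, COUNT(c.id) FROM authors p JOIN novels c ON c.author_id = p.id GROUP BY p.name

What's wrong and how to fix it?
Bug: An inner join excludes parents with zero children

Fix: Use LEFT JOIN so parents without children still appear (COUNT(c.id) gives 0)

Corrected query:
SELECT p.name, COUNT(c.id) FROM authors p LEFT JOIN novels c ON c.author_id = p.id GROUP BY p.name

Result:
name    | COUNT(c.id)
--------+------------
Asimov  | 1          
Atwood  | 2          
Austen  | 0          
Borges  | 1          
Le Guin | 2          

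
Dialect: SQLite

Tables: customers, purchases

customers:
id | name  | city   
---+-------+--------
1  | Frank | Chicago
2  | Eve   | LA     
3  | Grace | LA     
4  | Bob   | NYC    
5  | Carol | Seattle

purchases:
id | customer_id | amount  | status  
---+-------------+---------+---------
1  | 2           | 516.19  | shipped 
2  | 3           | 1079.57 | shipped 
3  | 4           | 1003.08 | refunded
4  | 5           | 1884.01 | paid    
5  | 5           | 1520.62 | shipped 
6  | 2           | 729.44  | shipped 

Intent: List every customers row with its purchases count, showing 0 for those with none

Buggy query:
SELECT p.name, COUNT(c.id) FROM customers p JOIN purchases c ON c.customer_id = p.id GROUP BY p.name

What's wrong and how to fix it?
Bug: INNER JOIN drops customers rows that have no matching purchases rows

Fix: Use LEFT JOIN so parents without children still appear (COUNT(c.id) gives 0)

Corrected query:
SELECT p.name, COUNT(c.id) FROM customers p LEFT JOIN purchases c ON c.customer_id = p.id GROUP BY p.name

Result:
name  | COUNT(c.id)
------+------------
Bob   | 1          
Carol | 2          
Eve   | 2          
Frank | 0          
Grace | 1          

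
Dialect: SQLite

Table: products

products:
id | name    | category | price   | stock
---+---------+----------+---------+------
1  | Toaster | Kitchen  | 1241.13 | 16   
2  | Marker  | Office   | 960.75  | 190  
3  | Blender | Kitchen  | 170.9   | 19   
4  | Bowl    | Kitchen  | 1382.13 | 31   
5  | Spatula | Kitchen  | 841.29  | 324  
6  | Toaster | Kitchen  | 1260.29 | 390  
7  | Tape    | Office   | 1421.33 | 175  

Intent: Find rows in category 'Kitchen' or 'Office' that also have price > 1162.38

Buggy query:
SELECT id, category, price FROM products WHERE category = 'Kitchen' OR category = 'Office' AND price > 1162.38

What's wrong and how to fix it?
Bug: AND binds tighter than OR, so this parses as category = 'Kitchen' OR (category = 'Office' AND price > 1162.38)

Fix: Group the OR with parentheses (or use IN), then AND the threshold

Corrected query:
SELECT id, category, price FROM products WHERE (category = 'Kitchen' OR category = 'Office') AND price > 1162.38

Result:
id | category | price  
---+----------+--------
1  | Kitchen  | 1241.13
4  | Kitchen  | 1382.13
6  | Kitchen  | 1260.29
7  | Office   | 1421.33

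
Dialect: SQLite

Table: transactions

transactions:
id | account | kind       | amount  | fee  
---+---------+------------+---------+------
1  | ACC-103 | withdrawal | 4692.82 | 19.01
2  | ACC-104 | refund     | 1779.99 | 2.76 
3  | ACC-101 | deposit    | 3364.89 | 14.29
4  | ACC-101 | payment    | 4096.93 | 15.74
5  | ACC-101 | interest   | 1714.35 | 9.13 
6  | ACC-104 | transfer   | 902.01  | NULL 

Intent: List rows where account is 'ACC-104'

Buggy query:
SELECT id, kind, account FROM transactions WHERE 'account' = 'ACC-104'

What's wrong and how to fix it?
Bug: Single quotes denote string literals in SQL; the column name is being compared as a constant string

Fix: Remove the quotes around the column name (or use double quotes for an identifier)

Corrected query:
SELECT id, kind, account FROM transactions WHERE account = 'ACC-104'

Result:
id | kind     | account
---+----------+--------
2  | refund   | ACC-104
6  | transfer | ACC-104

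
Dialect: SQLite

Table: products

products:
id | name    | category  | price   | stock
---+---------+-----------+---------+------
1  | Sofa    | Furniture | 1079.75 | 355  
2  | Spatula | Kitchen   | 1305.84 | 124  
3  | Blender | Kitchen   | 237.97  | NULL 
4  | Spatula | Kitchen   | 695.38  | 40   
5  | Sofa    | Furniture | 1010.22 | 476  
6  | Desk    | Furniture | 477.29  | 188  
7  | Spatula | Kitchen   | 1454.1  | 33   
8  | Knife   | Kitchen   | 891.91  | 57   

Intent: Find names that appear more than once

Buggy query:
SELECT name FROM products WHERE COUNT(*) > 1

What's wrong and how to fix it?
Bug: WHERE can't reference COUNT(*); aggregates are computed after WHERE

Fix: GROUP BY name, then filter groups with HAVING COUNT(*) > 1

Corrected query:
SELECT name FROM products GROUP BY name HAVING COUNT(*) > 1

Result:
name   
-------
Sofa   
Spatula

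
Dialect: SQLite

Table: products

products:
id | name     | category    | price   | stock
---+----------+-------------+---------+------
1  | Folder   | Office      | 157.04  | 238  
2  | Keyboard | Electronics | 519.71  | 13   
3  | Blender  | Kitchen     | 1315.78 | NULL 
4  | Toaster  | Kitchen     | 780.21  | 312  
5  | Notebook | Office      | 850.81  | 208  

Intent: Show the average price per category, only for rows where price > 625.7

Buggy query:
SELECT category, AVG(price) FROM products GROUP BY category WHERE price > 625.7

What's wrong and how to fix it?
Bug: Row-level WHERE must come before GROUP BY in the clause order

Fix: Place WHERE between FROM and GROUP BY

Corrected query:
SELECT category, AVG(price) FROM products WHERE price > 625.7 GROUP BY category

Result:
category | AVG(price)
---------+-----------
Kitchen  | 1047.995  
Office   | 850.81    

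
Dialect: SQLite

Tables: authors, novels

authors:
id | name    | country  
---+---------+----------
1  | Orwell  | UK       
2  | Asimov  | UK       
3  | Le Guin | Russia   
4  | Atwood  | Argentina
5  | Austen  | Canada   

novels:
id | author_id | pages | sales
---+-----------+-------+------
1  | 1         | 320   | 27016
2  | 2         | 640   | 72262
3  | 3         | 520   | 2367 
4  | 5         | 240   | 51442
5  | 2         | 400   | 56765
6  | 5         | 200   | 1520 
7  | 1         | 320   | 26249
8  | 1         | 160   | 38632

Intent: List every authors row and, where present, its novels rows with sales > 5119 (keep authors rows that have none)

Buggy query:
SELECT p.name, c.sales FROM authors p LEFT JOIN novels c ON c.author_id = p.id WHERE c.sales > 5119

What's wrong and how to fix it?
Bug: Filtering c.sales in WHERE discards the NULL rows produced by LEFT JOIN, turning it into an inner join

Fix: Put 'c.sales > 5119' in the JOIN's ON clause instead of WHERE

Corrected query:
SELECT p.name, c.sales FROM authors p LEFT JOIN novels c ON c.author_id = p.id AND c.sales > 5119

Result:
name    | sales
--------+------
Orwell  | 26249
Orwell  | 27016
Orwell  | 38632
Asimov  | 56765
Asimov  | 72262
Le Guin | NULL 
Atwood  | NULL 
Austen  | 51442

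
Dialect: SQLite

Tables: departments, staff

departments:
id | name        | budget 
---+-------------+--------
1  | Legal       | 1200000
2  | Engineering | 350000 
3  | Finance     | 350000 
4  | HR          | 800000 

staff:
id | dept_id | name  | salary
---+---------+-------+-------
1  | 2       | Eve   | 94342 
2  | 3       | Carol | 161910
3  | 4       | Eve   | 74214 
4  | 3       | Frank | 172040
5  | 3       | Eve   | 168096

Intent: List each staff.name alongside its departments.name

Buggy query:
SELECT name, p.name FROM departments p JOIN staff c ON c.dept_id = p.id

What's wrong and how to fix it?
Bug: 'name' exists in both joined tables, so the database can't tell which one is meant

Fix: Prefix ambiguous columns with the table alias

Corrected query:
SELECT c.name, p.name FROM departments p JOIN staff c ON c.dept_id = p.id

Result:
name  | name       
------+------------
Eve   | Engineering
Carol | Finance    
Eve   | HR         
Frank | Finance    
Eve   | Finance    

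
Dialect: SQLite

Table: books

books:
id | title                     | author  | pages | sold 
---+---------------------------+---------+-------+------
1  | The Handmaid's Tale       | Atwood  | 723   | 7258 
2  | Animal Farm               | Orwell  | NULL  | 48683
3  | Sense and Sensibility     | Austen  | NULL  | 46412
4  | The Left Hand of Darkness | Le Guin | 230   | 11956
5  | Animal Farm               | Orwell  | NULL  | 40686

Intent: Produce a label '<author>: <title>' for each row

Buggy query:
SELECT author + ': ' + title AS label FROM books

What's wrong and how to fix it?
Bug: '+' is numeric addition; on text columns SQLite converts them to 0 instead of concatenating

Fix: Use the || operator for string concatenation

Corrected query:
SELECT author || ': ' || title AS label FROM books

Result:
label                             
----------------------------------
Atwood: The Handmaid's Tale       
Orwell: Animal Farm               
Austen: Sense and Sensibility     
Le Guin: The Left Hand of Darkness
Orwell: Animal Farm               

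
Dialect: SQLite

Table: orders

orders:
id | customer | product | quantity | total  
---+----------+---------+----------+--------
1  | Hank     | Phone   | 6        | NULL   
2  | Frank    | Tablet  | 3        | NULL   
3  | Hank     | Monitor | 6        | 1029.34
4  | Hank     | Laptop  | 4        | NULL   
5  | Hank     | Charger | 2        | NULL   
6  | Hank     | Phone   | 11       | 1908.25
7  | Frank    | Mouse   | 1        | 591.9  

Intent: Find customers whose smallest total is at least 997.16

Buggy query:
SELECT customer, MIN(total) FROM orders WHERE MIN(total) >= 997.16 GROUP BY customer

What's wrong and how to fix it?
Bug: Aggregates like MIN are computed per group after WHERE runs

Fix: Replace WHERE with HAVING after the GROUP BY

Corrected query:
SELECT customer, MIN(total) FROM orders GROUP BY customer HAVING MIN(total) >= 997.16

Result:
customer | MIN(total)
---------+-----------
Hank     | 1029.34   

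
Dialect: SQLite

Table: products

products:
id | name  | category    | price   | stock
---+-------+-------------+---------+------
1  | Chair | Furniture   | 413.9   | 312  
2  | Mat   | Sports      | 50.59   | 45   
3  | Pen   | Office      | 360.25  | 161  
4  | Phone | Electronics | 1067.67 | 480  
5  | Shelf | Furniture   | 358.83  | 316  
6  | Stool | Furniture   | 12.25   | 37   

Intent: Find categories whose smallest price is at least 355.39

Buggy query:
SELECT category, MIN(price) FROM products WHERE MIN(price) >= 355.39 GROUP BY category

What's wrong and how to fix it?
Bug: MIN() in WHERE is a misuse of aggregate

Fix: Use HAVING for the per-group MIN condition

Corrected query:
SELECT category, MIN(price) FROM products GROUP BY category HAVING MIN(price) >= 355.39

Result:
category    | MIN(price)
------------+-----------
Electronics | 1067.67   
Office      | 360.25    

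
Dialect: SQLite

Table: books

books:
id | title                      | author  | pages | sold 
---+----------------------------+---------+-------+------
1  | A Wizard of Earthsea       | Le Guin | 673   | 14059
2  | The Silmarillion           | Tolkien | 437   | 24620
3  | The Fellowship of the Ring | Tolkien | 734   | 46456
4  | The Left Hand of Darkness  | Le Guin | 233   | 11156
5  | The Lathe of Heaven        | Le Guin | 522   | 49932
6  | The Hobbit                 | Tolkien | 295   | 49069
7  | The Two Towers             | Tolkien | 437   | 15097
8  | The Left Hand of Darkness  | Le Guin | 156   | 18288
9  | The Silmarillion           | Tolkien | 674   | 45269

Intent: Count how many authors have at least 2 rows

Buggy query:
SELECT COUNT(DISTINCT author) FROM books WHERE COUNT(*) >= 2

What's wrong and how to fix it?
Bug: COUNT(*) cannot appear in WHERE; the per-group count doesn't exist yet

Fix: Group first with HAVING COUNT(*) >= 2, then COUNT the resulting groups

Corrected query:
SELECT COUNT(*) FROM (SELECT author FROM books GROUP BY author HAVING COUNT(*) >= 2)

Result:
COUNT(*)
--------
2       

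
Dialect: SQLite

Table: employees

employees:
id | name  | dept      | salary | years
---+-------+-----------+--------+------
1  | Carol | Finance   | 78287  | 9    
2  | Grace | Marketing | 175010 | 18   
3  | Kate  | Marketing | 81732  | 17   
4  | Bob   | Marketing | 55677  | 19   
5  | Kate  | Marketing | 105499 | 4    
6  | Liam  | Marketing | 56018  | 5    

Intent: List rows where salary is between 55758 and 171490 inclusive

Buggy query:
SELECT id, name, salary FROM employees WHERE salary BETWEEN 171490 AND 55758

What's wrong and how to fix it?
Bug: The bounds are reversed; BETWEEN a AND b requires a <= b to match anything

Fix: Write BETWEEN 55758 AND 171490

Corrected query:
SELECT id, name, salary FROM employees WHERE salary BETWEEN 55758 AND 171490

Result:
id | name  | salary
---+-------+-------
1  | Carol | 78287 
3  | Kate  | 81732 
5  | Kate  | 105499
6  | Liam  | 56018 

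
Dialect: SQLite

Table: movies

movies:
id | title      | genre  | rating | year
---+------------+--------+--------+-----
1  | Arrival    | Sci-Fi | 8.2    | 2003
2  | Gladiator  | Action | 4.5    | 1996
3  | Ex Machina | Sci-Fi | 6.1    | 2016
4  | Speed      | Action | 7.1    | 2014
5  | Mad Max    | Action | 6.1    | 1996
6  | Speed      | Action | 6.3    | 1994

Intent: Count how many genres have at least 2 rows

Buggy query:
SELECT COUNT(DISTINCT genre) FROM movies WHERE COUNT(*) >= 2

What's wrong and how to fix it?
Bug: COUNT(*) cannot appear in WHERE; the per-group count doesn't exist yet

Fix: Group first with HAVING COUNT(*) >= 2, then COUNT the resulting groups

Corrected query:
SELECT COUNT(*) FROM (SELECT genre FROM movies GROUP BY genre HAVING COUNT(*) >= 2)

Result:
COUNT(*)
--------
2       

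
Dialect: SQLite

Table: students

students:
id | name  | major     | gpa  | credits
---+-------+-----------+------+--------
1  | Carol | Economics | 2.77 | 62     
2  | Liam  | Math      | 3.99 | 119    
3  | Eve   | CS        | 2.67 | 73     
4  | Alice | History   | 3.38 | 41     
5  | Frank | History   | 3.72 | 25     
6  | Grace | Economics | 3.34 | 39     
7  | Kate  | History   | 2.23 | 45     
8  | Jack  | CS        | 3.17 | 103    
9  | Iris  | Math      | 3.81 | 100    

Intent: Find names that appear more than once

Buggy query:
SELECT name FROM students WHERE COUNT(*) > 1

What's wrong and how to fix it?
Bug: COUNT(*) is an aggregate and cannot be used in WHERE

Fix: GROUP BY name, then filter groups with HAVING COUNT(*) > 1

Corrected query:
SELECT name FROM students GROUP BY name HAVING COUNT(*) > 1

Result:
(no rows)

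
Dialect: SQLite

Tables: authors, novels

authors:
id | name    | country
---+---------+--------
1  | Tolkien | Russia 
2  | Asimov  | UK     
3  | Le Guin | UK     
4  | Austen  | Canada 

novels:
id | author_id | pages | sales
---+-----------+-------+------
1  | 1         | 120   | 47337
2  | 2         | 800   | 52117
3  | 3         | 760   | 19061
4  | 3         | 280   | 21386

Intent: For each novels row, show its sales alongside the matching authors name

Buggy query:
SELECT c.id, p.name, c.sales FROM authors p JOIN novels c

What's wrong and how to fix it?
Bug: JOIN with no ON clause produces a cartesian product; every novels row pairs with every authors row

Fix: Add ON c.author_id = p.id to the JOIN

Corrected query:
SELECT c.id, p.name, c.sales FROM authors p JOIN novels c ON c.author_id = p.id

Result:
id | name    | sales
---+---------+------
1  | Tolkien | 47337
2  | Asimov  | 52117
3  | Le Guin | 19061
4  | Le Guin | 21386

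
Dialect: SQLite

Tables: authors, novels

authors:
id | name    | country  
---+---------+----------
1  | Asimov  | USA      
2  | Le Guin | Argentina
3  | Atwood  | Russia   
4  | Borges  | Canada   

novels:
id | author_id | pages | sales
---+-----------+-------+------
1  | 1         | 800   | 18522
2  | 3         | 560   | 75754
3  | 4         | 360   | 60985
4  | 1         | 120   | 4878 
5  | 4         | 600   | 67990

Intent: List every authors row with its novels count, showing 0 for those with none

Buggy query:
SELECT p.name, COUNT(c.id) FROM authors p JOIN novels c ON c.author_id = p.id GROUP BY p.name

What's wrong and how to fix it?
Bug: An inner join excludes parents with zero children

Fix: Switch to LEFT JOIN to retain unmatched parent rows

Corrected query:
SELECT p.name, COUNT(c.id) FROM authors p LEFT JOIN novels c ON c.author_id = p.id GROUP BY p.name

Result:
name    | COUNT(c.id)
--------+------------
Asimov  | 2          
Atwood  | 1          
Borges  | 2          
Le Guin | 0          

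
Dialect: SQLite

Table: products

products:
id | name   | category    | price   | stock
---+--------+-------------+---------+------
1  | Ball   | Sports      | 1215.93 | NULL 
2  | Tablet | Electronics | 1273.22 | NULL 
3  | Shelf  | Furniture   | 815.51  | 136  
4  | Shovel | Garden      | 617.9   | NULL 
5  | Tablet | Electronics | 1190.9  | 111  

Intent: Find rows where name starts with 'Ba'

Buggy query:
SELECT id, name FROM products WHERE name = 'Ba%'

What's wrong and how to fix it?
Bug: Wildcards only work with LIKE; '=' treats '%' as a literal character

Fix: Replace '=' with LIKE so 'Ba%' is treated as a pattern

Corrected query:
SELECT id, name FROM products WHERE name LIKE 'Ba%'

Result:
id | name
---+-----
1  | Ball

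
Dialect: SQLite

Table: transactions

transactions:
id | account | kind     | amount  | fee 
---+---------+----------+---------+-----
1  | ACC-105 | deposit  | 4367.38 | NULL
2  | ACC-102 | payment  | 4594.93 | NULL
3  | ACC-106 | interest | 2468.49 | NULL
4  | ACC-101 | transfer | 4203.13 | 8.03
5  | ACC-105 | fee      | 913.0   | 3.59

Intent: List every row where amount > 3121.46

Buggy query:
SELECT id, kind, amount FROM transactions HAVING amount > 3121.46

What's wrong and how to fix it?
Bug: This is a non-aggregate query (no GROUP BY, no aggregates), so in SQLite the HAVING clause is invalid here; a row-level condition belongs in WHERE

Fix: Replace HAVING with WHERE since the condition applies to individual rows

Corrected query:
SELECT id, kind, amount FROM transactions WHERE amount > 3121.46

Result:
id | kind     | amount 
---+----------+--------
1  | deposit  | 4367.38
2  | payment  | 4594.93
4  | transfer | 4203.13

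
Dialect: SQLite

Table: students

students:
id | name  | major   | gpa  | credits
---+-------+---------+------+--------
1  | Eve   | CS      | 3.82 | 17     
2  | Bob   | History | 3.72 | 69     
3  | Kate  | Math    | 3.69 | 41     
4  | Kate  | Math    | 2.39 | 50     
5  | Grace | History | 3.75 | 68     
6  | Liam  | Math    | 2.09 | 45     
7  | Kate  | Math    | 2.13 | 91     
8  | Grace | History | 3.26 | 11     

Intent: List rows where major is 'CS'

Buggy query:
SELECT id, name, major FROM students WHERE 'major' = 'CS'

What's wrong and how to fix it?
Bug: Single quotes denote string literals in SQL; the column name is being compared as a constant string

Fix: Reference the column as major without single quotes

Corrected query:
SELECT id, name, major FROM students WHERE major = 'CS'

Result:
id | name | major
---+------+------
1  | Eve  | CS   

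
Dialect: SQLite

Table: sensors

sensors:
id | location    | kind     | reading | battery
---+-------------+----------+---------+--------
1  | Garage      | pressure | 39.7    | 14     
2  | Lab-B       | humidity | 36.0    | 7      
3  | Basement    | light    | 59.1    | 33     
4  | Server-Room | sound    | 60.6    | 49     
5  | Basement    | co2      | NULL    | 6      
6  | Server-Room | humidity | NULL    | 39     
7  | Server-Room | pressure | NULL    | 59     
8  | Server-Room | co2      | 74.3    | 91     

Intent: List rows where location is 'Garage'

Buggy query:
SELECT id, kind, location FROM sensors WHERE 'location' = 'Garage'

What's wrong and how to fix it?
Bug: Single quotes denote string literals in SQL; the column name is being compared as a constant string

Fix: Reference the column as location without single quotes

Corrected query:
SELECT id, kind, location FROM sensors WHERE location = 'Garage'

Result:
id | kind     | location
---+----------+---------
1  | pressure | Garage  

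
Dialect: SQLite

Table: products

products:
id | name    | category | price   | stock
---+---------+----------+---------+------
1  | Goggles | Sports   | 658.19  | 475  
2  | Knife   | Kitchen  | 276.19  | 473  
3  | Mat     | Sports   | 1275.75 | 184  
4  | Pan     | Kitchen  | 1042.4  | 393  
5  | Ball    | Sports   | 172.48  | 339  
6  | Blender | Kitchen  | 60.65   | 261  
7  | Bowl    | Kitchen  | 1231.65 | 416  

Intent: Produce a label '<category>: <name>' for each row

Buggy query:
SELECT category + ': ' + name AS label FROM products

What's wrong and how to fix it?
Bug: SQLite uses || for string concatenation; + coerces text to numbers (yielding 0)

Fix: Replace + with || to concatenate text

Corrected query:
SELECT category || ': ' || name AS label FROM products

Result:
label           
----------------
Sports: Goggles 
Kitchen: Knife  
Sports: Mat     
Kitchen: Pan    
Sports: Ball    
Kitchen: Blender
Kitchen: Bowl   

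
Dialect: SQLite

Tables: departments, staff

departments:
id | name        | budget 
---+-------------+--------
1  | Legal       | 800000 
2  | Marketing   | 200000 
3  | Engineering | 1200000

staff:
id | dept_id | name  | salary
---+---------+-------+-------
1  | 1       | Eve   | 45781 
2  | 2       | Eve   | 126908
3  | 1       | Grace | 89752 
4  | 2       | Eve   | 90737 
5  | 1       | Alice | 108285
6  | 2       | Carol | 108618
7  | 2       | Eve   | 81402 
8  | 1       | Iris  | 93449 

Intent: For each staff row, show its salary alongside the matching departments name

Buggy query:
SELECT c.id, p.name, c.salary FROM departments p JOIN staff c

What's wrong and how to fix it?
Bug: Missing join condition: each staff row is matched to all departments rows instead of just its own

Fix: Add ON c.dept_id = p.id to the JOIN

Corrected query:
SELECT c.id, p.name, c.salary FROM departments p JOIN staff c ON c.dept_id = p.id

Result:
id | name      | salary
---+-----------+-------
1  | Legal     | 45781 
2  | Marketing | 126908
3  | Legal     | 89752 
4  | Marketing | 90737 
5  | Legal     | 108285
6  | Marketing | 108618
7  | Marketing | 81402 
8  | Legal     | 93449 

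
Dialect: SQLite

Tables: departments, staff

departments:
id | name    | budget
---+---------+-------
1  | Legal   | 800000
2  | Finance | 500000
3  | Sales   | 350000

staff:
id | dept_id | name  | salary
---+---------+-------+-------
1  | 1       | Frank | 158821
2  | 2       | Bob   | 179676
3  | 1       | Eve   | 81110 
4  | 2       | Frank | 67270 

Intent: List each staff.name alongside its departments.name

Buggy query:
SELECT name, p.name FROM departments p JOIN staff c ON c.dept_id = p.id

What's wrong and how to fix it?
Bug: Both tables have a 'name' column; the unqualified reference is ambiguous

Fix: Prefix ambiguous columns with the table alias

Corrected query:
SELECT c.name, p.name FROM departments p JOIN staff c ON c.dept_id = p.id

Result:
name  | name   
------+--------
Frank | Legal  
Bob   | Finance
Eve   | Legal  
Frank | Finance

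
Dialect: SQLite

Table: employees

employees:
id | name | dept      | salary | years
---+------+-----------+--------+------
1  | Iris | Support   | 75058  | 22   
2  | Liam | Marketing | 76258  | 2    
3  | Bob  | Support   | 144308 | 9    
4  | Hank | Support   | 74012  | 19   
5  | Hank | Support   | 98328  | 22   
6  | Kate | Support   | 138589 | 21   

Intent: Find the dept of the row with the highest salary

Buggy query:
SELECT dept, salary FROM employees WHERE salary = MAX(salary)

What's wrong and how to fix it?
Bug: WHERE is evaluated per row; an aggregate over the whole table isn't defined there

Fix: Use a subquery: WHERE salary = (SELECT MAX(salary) FROM employees)

Corrected query:
SELECT dept, salary FROM employees WHERE salary = (SELECT MAX(salary) FROM employees)

Result:
dept    | salary
--------+-------
Support | 144308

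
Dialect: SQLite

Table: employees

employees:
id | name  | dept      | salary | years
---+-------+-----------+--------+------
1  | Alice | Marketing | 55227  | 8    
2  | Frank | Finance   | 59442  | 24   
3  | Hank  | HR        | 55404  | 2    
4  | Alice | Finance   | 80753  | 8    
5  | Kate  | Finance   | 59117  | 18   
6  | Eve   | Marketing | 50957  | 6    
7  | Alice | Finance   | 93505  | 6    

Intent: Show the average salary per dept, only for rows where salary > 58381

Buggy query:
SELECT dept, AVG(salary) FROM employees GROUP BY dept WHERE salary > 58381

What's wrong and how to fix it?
Bug: Row-level WHERE must come before GROUP BY in the clause order

Fix: Move the WHERE clause before GROUP BY

Corrected query:
SELECT dept, AVG(salary) FROM employees WHERE salary > 58381 GROUP BY dept

Result:
dept    | AVG(salary)
--------+------------
Finance | 73204.25   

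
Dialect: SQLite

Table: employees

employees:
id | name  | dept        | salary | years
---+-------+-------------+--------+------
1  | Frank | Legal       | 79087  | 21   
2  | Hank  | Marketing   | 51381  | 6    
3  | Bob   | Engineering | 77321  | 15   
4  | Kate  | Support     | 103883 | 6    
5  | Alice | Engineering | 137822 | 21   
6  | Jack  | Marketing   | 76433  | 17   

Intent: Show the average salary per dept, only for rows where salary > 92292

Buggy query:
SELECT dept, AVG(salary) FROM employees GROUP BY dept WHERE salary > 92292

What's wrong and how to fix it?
Bug: WHERE cannot follow GROUP BY

Fix: Place WHERE between FROM and GROUP BY

Corrected query:
SELECT dept, AVG(salary) FROM employees WHERE salary > 92292 GROUP BY dept

Result:
dept        | AVG(salary)
------------+------------
Engineering | 137822     
Support     | 103883     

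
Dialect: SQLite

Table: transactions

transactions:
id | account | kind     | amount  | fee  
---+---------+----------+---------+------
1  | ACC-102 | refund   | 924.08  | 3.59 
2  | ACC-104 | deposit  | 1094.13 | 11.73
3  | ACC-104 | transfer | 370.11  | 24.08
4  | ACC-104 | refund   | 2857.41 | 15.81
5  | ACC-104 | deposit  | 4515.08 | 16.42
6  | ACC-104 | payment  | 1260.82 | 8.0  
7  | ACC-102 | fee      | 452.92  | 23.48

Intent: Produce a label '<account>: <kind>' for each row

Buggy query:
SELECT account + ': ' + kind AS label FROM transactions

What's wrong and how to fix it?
Bug: SQLite uses || for string concatenation; + coerces text to numbers (yielding 0)

Fix: Use the || operator for string concatenation

Corrected query:
SELECT account || ': ' || kind AS label FROM transactions

Result:
label            
-----------------
ACC-102: refund  
ACC-104: deposit 
ACC-104: transfer
ACC-104: refund  
ACC-104: deposit 
ACC-104: payment 
ACC-102: fee     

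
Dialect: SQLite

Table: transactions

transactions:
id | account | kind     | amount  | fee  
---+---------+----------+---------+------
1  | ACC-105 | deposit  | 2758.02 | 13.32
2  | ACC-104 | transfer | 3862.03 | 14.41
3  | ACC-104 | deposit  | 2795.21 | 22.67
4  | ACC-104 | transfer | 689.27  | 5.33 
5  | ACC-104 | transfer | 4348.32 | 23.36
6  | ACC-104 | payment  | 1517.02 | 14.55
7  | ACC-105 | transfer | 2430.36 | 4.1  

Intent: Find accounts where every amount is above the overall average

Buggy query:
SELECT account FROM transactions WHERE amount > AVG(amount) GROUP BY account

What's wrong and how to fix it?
Bug: AVG() is an aggregate; it can't sit directly in WHERE

Fix: Use a subquery for AVG and a HAVING MIN(...) filter so the condition holds for every row in the group

Corrected query:
SELECT account FROM transactions GROUP BY account HAVING MIN(amount) > (SELECT AVG(amount) FROM transactions)

Result:
(no rows)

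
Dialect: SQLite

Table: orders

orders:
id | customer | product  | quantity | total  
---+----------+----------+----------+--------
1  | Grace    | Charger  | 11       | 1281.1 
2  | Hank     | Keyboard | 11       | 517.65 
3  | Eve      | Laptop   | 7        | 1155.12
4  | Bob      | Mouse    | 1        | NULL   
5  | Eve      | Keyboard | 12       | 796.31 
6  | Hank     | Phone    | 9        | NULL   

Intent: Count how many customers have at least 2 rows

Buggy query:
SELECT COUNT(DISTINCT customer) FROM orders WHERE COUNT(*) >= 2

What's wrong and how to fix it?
Bug: WHERE filters individual rows, not groups, so a group-level COUNT is invalid there

Fix: Group first with HAVING COUNT(*) >= 2, then COUNT the resulting groups

Corrected query:
SELECT COUNT(*) FROM (SELECT customer FROM orders GROUP BY customer HAVING COUNT(*) >= 2)

Result:
COUNT(*)
--------
2       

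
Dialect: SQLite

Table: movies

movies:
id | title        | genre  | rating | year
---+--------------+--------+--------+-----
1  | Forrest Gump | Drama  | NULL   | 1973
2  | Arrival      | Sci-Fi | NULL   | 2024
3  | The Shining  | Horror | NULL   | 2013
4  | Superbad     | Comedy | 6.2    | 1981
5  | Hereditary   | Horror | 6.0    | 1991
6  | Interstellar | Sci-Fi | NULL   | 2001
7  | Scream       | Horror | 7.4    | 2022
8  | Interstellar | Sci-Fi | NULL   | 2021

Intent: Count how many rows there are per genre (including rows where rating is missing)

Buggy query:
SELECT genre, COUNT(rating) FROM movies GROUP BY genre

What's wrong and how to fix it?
Bug: COUNT(column) counts non-NULL values only; rows with NULL rating aren't counted

Fix: Replace COUNT(rating) with COUNT(*)

Corrected query:
SELECT genre, COUNT(*) FROM movies GROUP BY genre

Result:
genre  | COUNT(*)
-------+---------
Comedy | 1       
Drama  | 1       
Horror | 3       
Sci-Fi | 3       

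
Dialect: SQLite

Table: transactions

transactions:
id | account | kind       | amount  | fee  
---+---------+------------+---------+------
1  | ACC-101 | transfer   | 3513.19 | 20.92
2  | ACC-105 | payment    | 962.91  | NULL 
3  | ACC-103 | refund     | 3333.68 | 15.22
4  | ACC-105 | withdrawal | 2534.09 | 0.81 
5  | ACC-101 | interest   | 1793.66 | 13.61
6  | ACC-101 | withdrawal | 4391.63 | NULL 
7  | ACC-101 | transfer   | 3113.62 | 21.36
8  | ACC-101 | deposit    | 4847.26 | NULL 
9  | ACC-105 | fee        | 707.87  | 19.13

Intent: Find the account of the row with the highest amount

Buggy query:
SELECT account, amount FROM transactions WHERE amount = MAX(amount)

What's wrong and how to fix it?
Bug: MAX(amount) is an aggregate and cannot be used directly in WHERE

Fix: Use a subquery: WHERE amount = (SELECT MAX(amount) FROM transactions)

Corrected query:
SELECT account, amount FROM transactions WHERE amount = (SELECT MAX(amount) FROM transactions)

Result:
account | amount 
--------+--------
ACC-101 | 4847.26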